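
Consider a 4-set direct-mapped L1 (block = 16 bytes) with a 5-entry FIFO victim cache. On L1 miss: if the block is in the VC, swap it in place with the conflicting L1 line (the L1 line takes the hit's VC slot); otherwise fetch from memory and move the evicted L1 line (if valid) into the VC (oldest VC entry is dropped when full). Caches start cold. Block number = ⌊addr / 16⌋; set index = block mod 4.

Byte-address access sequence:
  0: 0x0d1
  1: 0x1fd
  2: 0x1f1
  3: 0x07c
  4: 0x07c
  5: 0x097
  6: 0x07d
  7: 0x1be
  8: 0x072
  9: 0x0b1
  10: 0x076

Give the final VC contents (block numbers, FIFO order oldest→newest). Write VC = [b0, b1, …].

VC = [31, 13, 27, 11]

0: 0xd1 (blk 13, set 1) → MISS  vc=[]
1: 0x1fd (blk 31, set 3) → MISS  vc=[]
2: 0x1f1 (blk 31, set 3) → L1-HIT  vc=[]
3: 0x7c (blk 7, set 3) → MISS  vc=[31]
4: 0x7c (blk 7, set 3) → L1-HIT  vc=[31]
5: 0x97 (blk 9, set 1) → MISS  vc=[31, 13]
6: 0x7d (blk 7, set 3) → L1-HIT  vc=[31, 13]
7: 0x1be (blk 27, set 3) → MISS  vc=[31, 13, 7]
8: 0x72 (blk 7, set 3) → VC-HIT  vc=[31, 13, 27]
9: 0xb1 (blk 11, set 3) → MISS  vc=[31, 13, 27, 7]
10: 0x76 (blk 7, set 3) → VC-HIT  vc=[31, 13, 27, 11]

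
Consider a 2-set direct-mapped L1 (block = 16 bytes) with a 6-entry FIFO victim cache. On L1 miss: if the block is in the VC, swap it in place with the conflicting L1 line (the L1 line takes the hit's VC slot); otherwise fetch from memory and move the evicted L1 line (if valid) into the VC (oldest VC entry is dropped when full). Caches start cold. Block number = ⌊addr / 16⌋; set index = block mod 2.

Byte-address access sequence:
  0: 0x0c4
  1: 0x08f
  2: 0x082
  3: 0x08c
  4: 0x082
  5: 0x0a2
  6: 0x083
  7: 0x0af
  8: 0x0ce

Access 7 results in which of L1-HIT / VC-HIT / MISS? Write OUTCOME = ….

OUTCOME = VC-HIT

#0 0xc4→b12/s0 MISS; vc=[]
#1 0x8f→b8/s0 MISS; vc=[12]
#2 0x82→b8/s0 L1-HIT; vc=[12]
#3 0x8c→b8/s0 L1-HIT; vc=[12]
#4 0x82→b8/s0 L1-HIT; vc=[12]
#5 0xa2→b10/s0 MISS; vc=[12,8]
#6 0x83→b8/s0 VC-HIT; vc=[12,10]
#7 0xaf→b10/s0 VC-HIT; vc=[12,8]
#8 0xce→b12/s0 VC-HIT; vc=[10,8]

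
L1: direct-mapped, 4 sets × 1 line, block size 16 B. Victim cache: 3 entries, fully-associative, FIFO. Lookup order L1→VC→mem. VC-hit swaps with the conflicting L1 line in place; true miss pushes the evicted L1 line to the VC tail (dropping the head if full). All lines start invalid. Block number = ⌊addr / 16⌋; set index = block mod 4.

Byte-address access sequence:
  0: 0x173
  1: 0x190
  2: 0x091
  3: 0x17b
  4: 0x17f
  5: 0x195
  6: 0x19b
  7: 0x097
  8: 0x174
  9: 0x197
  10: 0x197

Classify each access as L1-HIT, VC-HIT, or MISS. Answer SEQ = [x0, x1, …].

  [0] addr=0x173 blk=23 s=3: MISS | VC []
  [1] addr=0x190 blk=25 s=1: MISS | VC []
  [2] addr=0x91 blk=9 s=1: MISS | VC [25]
  [3] addr=0x17b blk=23 s=3: L1-HIT | VC [25]
  [4] addr=0x17f blk=23 s=3: L1-HIT | VC [25]
  [5] addr=0x195 blk=25 s=1: VC-HIT | VC [9]
  [6] addr=0x19b blk=25 s=1: L1-HIT | VC [9]
  [7] addr=0x97 blk=9 s=1: VC-HIT | VC [25]
  [8] addr=0x174 blk=23 s=3: L1-HIT | VC [25]
  [9] addr=0x197 blk=25 s=1: VC-HIT | VC [9]
  [10] addr=0x197 blk=25 s=1: L1-HIT | VC [9]

SEQ = [MISS, MISS, MISS, L1-HIT, L1-HIT, VC-HIT, L1-HIT, VC-HIT, L1-HIT, VC-HIT, L1-HIT]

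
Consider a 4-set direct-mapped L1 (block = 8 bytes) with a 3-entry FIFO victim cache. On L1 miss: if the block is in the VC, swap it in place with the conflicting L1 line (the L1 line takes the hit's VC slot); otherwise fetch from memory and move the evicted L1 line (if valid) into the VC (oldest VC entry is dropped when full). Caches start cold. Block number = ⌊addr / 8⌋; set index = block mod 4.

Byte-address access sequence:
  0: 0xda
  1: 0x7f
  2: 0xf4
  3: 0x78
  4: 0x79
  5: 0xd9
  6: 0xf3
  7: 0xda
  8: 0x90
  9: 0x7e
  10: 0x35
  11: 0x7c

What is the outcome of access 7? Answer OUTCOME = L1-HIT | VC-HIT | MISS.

0: 0xda (blk 27, set 3) → MISS  vc=[]
1: 0x7f (blk 15, set 3) → MISS  vc=[27]
2: 0xf4 (blk 30, set 2) → MISS  vc=[27]
3: 0x78 (blk 15, set 3) → L1-HIT  vc=[27]
4: 0x79 (blk 15, set 3) → L1-HIT  vc=[27]
5: 0xd9 (blk 27, set 3) → VC-HIT  vc=[15]
6: 0xf3 (blk 30, set 2) → L1-HIT  vc=[15]
7: 0xda (blk 27, set 3) → L1-HIT  vc=[15]
8: 0x90 (blk 18, set 2) → MISS  vc=[15, 30]
9: 0x7e (blk 15, set 3) → VC-HIT  vc=[27, 30]
10: 0x35 (blk 6, set 2) → MISS  vc=[27, 30, 18]
11: 0x7c (blk 15, set 3) → L1-HIT  vc=[27, 30, 18]

OUTCOME = L1-HIT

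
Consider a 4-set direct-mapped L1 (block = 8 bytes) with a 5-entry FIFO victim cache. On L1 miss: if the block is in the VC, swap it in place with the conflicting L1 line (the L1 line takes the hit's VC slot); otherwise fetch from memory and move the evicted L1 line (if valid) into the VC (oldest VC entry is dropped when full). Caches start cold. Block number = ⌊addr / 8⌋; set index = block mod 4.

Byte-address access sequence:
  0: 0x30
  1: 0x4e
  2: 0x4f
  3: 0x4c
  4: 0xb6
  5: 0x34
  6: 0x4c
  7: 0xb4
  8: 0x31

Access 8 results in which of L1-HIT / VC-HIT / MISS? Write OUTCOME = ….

  [0] addr=0x30 blk=6 s=2: MISS | VC []
  [1] addr=0x4e blk=9 s=1: MISS | VC []
  [2] addr=0x4f blk=9 s=1: L1-HIT | VC []
  [3] addr=0x4c blk=9 s=1: L1-HIT | VC []
  [4] addr=0xb6 blk=22 s=2: MISS | VC [6]
  [5] addr=0x34 blk=6 s=2: VC-HIT | VC [22]
  [6] addr=0x4c blk=9 s=1: L1-HIT | VC [22]
  [7] addr=0xb4 blk=22 s=2: VC-HIT | VC [6]
  [8] addr=0x31 blk=6 s=2: VC-HIT | VC [22]

OUTCOME = VC-HIT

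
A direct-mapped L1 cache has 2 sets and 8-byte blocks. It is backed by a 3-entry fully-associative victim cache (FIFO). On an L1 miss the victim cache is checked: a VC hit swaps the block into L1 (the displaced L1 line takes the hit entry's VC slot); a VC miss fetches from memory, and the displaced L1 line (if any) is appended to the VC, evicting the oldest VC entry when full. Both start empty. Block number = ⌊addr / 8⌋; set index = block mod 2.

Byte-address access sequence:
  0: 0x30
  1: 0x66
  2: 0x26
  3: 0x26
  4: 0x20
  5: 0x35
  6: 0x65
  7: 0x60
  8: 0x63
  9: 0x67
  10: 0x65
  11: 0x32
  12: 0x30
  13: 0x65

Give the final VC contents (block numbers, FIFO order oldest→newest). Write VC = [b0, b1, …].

0: 0x30 (blk 6, set 0) → MISS  vc=[]
1: 0x66 (blk 12, set 0) → MISS  vc=[6]
2: 0x26 (blk 4, set 0) → MISS  vc=[6, 12]
3: 0x26 (blk 4, set 0) → L1-HIT  vc=[6, 12]
4: 0x20 (blk 4, set 0) → L1-HIT  vc=[6, 12]
5: 0x35 (blk 6, set 0) → VC-HIT  vc=[4, 12]
6: 0x65 (blk 12, set 0) → VC-HIT  vc=[4, 6]
7: 0x60 (blk 12, set 0) → L1-HIT  vc=[4, 6]
8: 0x63 (blk 12, set 0) → L1-HIT  vc=[4, 6]
9: 0x67 (blk 12, set 0) → L1-HIT  vc=[4, 6]
10: 0x65 (blk 12, set 0) → L1-HIT  vc=[4, 6]
11: 0x32 (blk 6, set 0) → VC-HIT  vc=[4, 12]
12: 0x30 (blk 6, set 0) → L1-HIT  vc=[4, 12]
13: 0x65 (blk 12, set 0) → VC-HIT  vc=[4, 6]

VC = [4, 6]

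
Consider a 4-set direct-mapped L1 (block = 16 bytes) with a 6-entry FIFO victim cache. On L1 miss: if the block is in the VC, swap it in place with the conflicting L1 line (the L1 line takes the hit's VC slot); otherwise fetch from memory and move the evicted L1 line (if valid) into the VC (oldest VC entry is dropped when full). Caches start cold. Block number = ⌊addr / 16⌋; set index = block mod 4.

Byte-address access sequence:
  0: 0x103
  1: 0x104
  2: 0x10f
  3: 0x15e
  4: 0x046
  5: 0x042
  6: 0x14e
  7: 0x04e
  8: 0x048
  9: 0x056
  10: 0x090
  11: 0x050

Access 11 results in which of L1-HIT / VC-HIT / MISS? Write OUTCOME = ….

  [0] addr=0x103 blk=16 s=0: MISS | VC []
  [1] addr=0x104 blk=16 s=0: L1-HIT | VC []
  [2] addr=0x10f blk=16 s=0: L1-HIT | VC []
  [3] addr=0x15e blk=21 s=1: MISS | VC []
  [4] addr=0x46 blk=4 s=0: MISS | VC [16]
  [5] addr=0x42 blk=4 s=0: L1-HIT | VC [16]
  [6] addr=0x14e blk=20 s=0: MISS | VC [16, 4]
  [7] addr=0x4e blk=4 s=0: VC-HIT | VC [16, 20]
  [8] addr=0x48 blk=4 s=0: L1-HIT | VC [16, 20]
  [9] addr=0x56 blk=5 s=1: MISS | VC [16, 20, 21]
  [10] addr=0x90 blk=9 s=1: MISS | VC [16, 20, 21, 5]
  [11] addr=0x50 blk=5 s=1: VC-HIT | VC [16, 20, 21, 9]

OUTCOME = VC-HIT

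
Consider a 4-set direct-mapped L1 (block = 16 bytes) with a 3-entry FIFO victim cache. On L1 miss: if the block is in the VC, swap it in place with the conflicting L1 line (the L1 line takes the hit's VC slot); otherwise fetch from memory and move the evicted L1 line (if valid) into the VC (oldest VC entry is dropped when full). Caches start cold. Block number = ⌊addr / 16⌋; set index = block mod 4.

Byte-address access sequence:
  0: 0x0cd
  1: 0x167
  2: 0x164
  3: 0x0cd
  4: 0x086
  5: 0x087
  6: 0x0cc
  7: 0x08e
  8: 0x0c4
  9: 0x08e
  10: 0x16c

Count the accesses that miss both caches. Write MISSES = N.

MISSES = 3

  [0] addr=0xcd blk=12 s=0: MISS | VC []
  [1] addr=0x167 blk=22 s=2: MISS | VC []
  [2] addr=0x164 blk=22 s=2: L1-HIT | VC []
  [3] addr=0xcd blk=12 s=0: L1-HIT | VC []
  [4] addr=0x86 blk=8 s=0: MISS | VC [12]
  [5] addr=0x87 blk=8 s=0: L1-HIT | VC [12]
  [6] addr=0xcc blk=12 s=0: VC-HIT | VC [8]
  [7] addr=0x8e blk=8 s=0: VC-HIT | VC [12]
  [8] addr=0xc4 blk=12 s=0: VC-HIT | VC [8]
  [9] addr=0x8e blk=8 s=0: VC-HIT | VC [12]
  [10] addr=0x16c blk=22 s=2: L1-HIT | VC [12]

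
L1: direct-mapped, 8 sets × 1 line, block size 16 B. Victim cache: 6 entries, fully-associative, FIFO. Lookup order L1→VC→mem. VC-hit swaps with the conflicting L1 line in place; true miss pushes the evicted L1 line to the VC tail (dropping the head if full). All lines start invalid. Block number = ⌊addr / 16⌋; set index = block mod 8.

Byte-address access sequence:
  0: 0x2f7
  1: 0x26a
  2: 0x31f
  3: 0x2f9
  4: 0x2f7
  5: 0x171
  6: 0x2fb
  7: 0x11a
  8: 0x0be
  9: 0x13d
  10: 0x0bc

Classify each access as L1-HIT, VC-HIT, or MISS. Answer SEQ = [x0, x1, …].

0: 0x2f7 (blk 47, set 7) → MISS  vc=[]
1: 0x26a (blk 38, set 6) → MISS  vc=[]
2: 0x31f (blk 49, set 1) → MISS  vc=[]
3: 0x2f9 (blk 47, set 7) → L1-HIT  vc=[]
4: 0x2f7 (blk 47, set 7) → L1-HIT  vc=[]
5: 0x171 (blk 23, set 7) → MISS  vc=[47]
6: 0x2fb (blk 47, set 7) → VC-HIT  vc=[23]
7: 0x11a (blk 17, set 1) → MISS  vc=[23, 49]
8: 0xbe (blk 11, set 3) → MISS  vc=[23, 49]
9: 0x13d (blk 19, set 3) → MISS  vc=[23, 49, 11]
10: 0xbc (blk 11, set 3) → VC-HIT  vc=[23, 49, 19]

SEQ = [MISS, MISS, MISS, L1-HIT, L1-HIT, MISS, VC-HIT, MISS, MISS, MISS, VC-HIT]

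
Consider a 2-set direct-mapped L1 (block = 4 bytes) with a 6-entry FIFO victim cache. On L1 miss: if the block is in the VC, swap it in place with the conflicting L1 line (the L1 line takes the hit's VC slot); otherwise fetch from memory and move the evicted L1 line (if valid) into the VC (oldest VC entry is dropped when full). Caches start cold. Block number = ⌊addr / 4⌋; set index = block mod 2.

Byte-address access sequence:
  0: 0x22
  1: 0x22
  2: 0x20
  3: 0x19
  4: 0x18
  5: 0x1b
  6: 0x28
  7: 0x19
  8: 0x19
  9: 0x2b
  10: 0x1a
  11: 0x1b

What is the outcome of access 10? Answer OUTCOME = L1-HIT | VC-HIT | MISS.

OUTCOME = VC-HIT

#0 0x22→b8/s0 MISS; vc=[]
#1 0x22→b8/s0 L1-HIT; vc=[]
#2 0x20→b8/s0 L1-HIT; vc=[]
#3 0x19→b6/s0 MISS; vc=[8]
#4 0x18→b6/s0 L1-HIT; vc=[8]
#5 0x1b→b6/s0 L1-HIT; vc=[8]
#6 0x28→b10/s0 MISS; vc=[8,6]
#7 0x19→b6/s0 VC-HIT; vc=[8,10]
#8 0x19→b6/s0 L1-HIT; vc=[8,10]
#9 0x2b→b10/s0 VC-HIT; vc=[8,6]
#10 0x1a→b6/s0 VC-HIT; vc=[8,10]
#11 0x1b→b6/s0 L1-HIT; vc=[8,10]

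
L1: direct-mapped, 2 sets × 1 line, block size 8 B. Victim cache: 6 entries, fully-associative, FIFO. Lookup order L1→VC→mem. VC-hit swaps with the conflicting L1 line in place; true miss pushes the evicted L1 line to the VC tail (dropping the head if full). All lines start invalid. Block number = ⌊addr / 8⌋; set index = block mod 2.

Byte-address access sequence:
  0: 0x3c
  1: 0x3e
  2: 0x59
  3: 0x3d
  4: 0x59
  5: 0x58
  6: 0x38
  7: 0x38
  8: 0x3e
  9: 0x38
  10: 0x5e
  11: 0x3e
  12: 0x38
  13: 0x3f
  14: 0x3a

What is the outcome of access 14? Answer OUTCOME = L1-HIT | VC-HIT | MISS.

OUTCOME = L1-HIT

#0 0x3c→b7/s1 MISS; vc=[]
#1 0x3e→b7/s1 L1-HIT; vc=[]
#2 0x59→b11/s1 MISS; vc=[7]
#3 0x3d→b7/s1 VC-HIT; vc=[11]
#4 0x59→b11/s1 VC-HIT; vc=[7]
#5 0x58→b11/s1 L1-HIT; vc=[7]
#6 0x38→b7/s1 VC-HIT; vc=[11]
#7 0x38→b7/s1 L1-HIT; vc=[11]
#8 0x3e→b7/s1 L1-HIT; vc=[11]
#9 0x38→b7/s1 L1-HIT; vc=[11]
#10 0x5e→b11/s1 VC-HIT; vc=[7]
#11 0x3e→b7/s1 VC-HIT; vc=[11]
#12 0x38→b7/s1 L1-HIT; vc=[11]
#13 0x3f→b7/s1 L1-HIT; vc=[11]
#14 0x3a→b7/s1 L1-HIT; vc=[11]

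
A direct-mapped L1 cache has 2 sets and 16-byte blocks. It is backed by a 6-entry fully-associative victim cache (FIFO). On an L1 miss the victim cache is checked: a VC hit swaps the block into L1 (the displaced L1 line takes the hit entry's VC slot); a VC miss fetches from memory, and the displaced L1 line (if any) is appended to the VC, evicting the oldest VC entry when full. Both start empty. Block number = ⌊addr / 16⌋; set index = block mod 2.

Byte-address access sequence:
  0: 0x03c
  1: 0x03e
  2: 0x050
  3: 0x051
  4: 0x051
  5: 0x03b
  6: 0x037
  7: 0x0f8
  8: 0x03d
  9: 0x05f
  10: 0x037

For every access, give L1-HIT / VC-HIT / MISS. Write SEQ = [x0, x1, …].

SEQ = [MISS, L1-HIT, MISS, L1-HIT, L1-HIT, VC-HIT, L1-HIT, MISS, VC-HIT, VC-HIT, VC-HIT]

#0 0x3c→b3/s1 MISS; vc=[]
#1 0x3e→b3/s1 L1-HIT; vc=[]
#2 0x50→b5/s1 MISS; vc=[3]
#3 0x51→b5/s1 L1-HIT; vc=[3]
#4 0x51→b5/s1 L1-HIT; vc=[3]
#5 0x3b→b3/s1 VC-HIT; vc=[5]
#6 0x37→b3/s1 L1-HIT; vc=[5]
#7 0xf8→b15/s1 MISS; vc=[5,3]
#8 0x3d→b3/s1 VC-HIT; vc=[5,15]
#9 0x5f→b5/s1 VC-HIT; vc=[3,15]
#10 0x37→b3/s1 VC-HIT; vc=[5,15]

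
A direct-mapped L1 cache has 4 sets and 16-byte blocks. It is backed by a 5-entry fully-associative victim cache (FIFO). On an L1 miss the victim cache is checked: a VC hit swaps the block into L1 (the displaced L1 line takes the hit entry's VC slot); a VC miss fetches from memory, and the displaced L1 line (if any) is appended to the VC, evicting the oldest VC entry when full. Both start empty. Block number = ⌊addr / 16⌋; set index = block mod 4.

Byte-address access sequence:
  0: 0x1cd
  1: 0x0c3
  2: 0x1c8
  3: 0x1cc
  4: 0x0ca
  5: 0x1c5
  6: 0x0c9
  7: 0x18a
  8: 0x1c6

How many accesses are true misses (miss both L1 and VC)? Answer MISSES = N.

MISSES = 3

#0 0x1cd→b28/s0 MISS; vc=[]
#1 0xc3→b12/s0 MISS; vc=[28]
#2 0x1c8→b28/s0 VC-HIT; vc=[12]
#3 0x1cc→b28/s0 L1-HIT; vc=[12]
#4 0xca→b12/s0 VC-HIT; vc=[28]
#5 0x1c5→b28/s0 VC-HIT; vc=[12]
#6 0xc9→b12/s0 VC-HIT; vc=[28]
#7 0x18a→b24/s0 MISS; vc=[28,12]
#8 0x1c6→b28/s0 VC-HIT; vc=[24,12]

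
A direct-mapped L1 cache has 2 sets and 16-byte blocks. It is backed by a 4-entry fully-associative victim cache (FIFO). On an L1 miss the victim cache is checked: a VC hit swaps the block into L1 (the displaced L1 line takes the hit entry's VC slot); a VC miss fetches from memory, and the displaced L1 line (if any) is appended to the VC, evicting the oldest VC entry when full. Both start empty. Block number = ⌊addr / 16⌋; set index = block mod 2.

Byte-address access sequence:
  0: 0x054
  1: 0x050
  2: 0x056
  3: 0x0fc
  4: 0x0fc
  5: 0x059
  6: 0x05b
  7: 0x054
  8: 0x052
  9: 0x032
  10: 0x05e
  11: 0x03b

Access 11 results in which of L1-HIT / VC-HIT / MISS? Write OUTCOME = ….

0: 0x54 (blk 5, set 1) → MISS  vc=[]
1: 0x50 (blk 5, set 1) → L1-HIT  vc=[]
2: 0x56 (blk 5, set 1) → L1-HIT  vc=[]
3: 0xfc (blk 15, set 1) → MISS  vc=[5]
4: 0xfc (blk 15, set 1) → L1-HIT  vc=[5]
5: 0x59 (blk 5, set 1) → VC-HIT  vc=[15]
6: 0x5b (blk 5, set 1) → L1-HIT  vc=[15]
7: 0x54 (blk 5, set 1) → L1-HIT  vc=[15]
8: 0x52 (blk 5, set 1) → L1-HIT  vc=[15]
9: 0x32 (blk 3, set 1) → MISS  vc=[15, 5]
10: 0x5e (blk 5, set 1) → VC-HIT  vc=[15, 3]
11: 0x3b (blk 3, set 1) → VC-HIT  vc=[15, 5]

OUTCOME = VC-HIT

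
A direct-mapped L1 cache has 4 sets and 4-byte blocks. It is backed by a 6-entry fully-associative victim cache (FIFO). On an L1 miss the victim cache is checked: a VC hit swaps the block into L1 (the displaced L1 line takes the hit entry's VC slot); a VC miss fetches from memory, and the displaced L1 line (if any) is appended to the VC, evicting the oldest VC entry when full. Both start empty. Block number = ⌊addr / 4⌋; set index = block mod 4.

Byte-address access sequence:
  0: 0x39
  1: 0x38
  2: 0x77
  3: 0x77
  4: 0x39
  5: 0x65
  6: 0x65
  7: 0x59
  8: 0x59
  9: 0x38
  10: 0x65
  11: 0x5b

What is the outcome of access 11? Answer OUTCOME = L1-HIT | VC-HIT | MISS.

OUTCOME = VC-HIT

#0 0x39→b14/s2 MISS; vc=[]
#1 0x38→b14/s2 L1-HIT; vc=[]
#2 0x77→b29/s1 MISS; vc=[]
#3 0x77→b29/s1 L1-HIT; vc=[]
#4 0x39→b14/s2 L1-HIT; vc=[]
#5 0x65→b25/s1 MISS; vc=[29]
#6 0x65→b25/s1 L1-HIT; vc=[29]
#7 0x59→b22/s2 MISS; vc=[29,14]
#8 0x59→b22/s2 L1-HIT; vc=[29,14]
#9 0x38→b14/s2 VC-HIT; vc=[29,22]
#10 0x65→b25/s1 L1-HIT; vc=[29,22]
#11 0x5b→b22/s2 VC-HIT; vc=[29,14]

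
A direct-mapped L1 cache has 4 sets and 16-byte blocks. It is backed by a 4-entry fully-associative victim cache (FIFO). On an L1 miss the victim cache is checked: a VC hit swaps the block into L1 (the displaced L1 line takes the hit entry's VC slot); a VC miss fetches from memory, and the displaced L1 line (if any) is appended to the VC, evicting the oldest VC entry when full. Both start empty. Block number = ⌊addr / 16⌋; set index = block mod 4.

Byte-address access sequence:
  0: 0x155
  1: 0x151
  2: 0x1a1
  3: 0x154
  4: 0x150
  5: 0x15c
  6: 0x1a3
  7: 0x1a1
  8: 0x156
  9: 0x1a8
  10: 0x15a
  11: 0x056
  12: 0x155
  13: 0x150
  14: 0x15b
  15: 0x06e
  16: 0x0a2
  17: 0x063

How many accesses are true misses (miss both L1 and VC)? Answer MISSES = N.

#0 0x155→b21/s1 MISS; vc=[]
#1 0x151→b21/s1 L1-HIT; vc=[]
#2 0x1a1→b26/s2 MISS; vc=[]
#3 0x154→b21/s1 L1-HIT; vc=[]
#4 0x150→b21/s1 L1-HIT; vc=[]
#5 0x15c→b21/s1 L1-HIT; vc=[]
#6 0x1a3→b26/s2 L1-HIT; vc=[]
#7 0x1a1→b26/s2 L1-HIT; vc=[]
#8 0x156→b21/s1 L1-HIT; vc=[]
#9 0x1a8→b26/s2 L1-HIT; vc=[]
#10 0x15a→b21/s1 L1-HIT; vc=[]
#11 0x56→b5/s1 MISS; vc=[21]
#12 0x155→b21/s1 VC-HIT; vc=[5]
#13 0x150→b21/s1 L1-HIT; vc=[5]
#14 0x15b→b21/s1 L1-HIT; vc=[5]
#15 0x6e→b6/s2 MISS; vc=[5,26]
#16 0xa2→b10/s2 MISS; vc=[5,26,6]
#17 0x63→b6/s2 VC-HIT; vc=[5,26,10]

MISSES = 5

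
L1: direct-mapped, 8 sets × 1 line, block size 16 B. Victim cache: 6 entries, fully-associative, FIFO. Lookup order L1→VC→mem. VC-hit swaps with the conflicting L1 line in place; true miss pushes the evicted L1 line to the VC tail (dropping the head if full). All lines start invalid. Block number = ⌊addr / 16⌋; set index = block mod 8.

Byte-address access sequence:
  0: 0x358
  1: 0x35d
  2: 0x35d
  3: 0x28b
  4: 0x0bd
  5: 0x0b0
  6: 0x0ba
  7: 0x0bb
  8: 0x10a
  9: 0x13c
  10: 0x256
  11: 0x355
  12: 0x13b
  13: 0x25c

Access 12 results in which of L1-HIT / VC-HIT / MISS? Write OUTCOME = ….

  [0] addr=0x358 blk=53 s=5: MISS | VC []
  [1] addr=0x35d blk=53 s=5: L1-HIT | VC []
  [2] addr=0x35d blk=53 s=5: L1-HIT | VC []
  [3] addr=0x28b blk=40 s=0: MISS | VC []
  [4] addr=0xbd blk=11 s=3: MISS | VC []
  [5] addr=0xb0 blk=11 s=3: L1-HIT | VC []
  [6] addr=0xba blk=11 s=3: L1-HIT | VC []
  [7] addr=0xbb blk=11 s=3: L1-HIT | VC []
  [8] addr=0x10a blk=16 s=0: MISS | VC [40]
  [9] addr=0x13c blk=19 s=3: MISS | VC [40, 11]
  [10] addr=0x256 blk=37 s=5: MISS | VC [40, 11, 53]
  [11] addr=0x355 blk=53 s=5: VC-HIT | VC [40, 11, 37]
  [12] addr=0x13b blk=19 s=3: L1-HIT | VC [40, 11, 37]
  [13] addr=0x25c blk=37 s=5: VC-HIT | VC [40, 11, 53]

OUTCOME = L1-HIT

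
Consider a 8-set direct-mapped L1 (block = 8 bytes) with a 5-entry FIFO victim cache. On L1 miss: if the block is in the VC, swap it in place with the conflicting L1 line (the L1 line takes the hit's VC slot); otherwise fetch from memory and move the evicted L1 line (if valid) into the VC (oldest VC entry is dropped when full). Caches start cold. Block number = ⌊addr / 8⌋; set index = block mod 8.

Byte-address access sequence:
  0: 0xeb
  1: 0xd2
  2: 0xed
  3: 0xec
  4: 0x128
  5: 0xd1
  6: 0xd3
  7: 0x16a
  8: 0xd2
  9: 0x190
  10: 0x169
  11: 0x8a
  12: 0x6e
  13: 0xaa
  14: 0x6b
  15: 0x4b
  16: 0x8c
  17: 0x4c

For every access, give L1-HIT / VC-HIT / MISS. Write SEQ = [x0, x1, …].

SEQ = [MISS, MISS, L1-HIT, L1-HIT, MISS, L1-HIT, L1-HIT, MISS, L1-HIT, MISS, L1-HIT, MISS, MISS, MISS, VC-HIT, MISS, VC-HIT, VC-HIT]

0: 0xeb (blk 29, set 5) → MISS  vc=[]
1: 0xd2 (blk 26, set 2) → MISS  vc=[]
2: 0xed (blk 29, set 5) → L1-HIT  vc=[]
3: 0xec (blk 29, set 5) → L1-HIT  vc=[]
4: 0x128 (blk 37, set 5) → MISS  vc=[29]
5: 0xd1 (blk 26, set 2) → L1-HIT  vc=[29]
6: 0xd3 (blk 26, set 2) → L1-HIT  vc=[29]
7: 0x16a (blk 45, set 5) → MISS  vc=[29, 37]
8: 0xd2 (blk 26, set 2) → L1-HIT  vc=[29, 37]
9: 0x190 (blk 50, set 2) → MISS  vc=[29, 37, 26]
10: 0x169 (blk 45, set 5) → L1-HIT  vc=[29, 37, 26]
11: 0x8a (blk 17, set 1) → MISS  vc=[29, 37, 26]
12: 0x6e (blk 13, set 5) → MISS  vc=[29, 37, 26, 45]
13: 0xaa (blk 21, set 5) → MISS  vc=[29, 37, 26, 45, 13]
14: 0x6b (blk 13, set 5) → VC-HIT  vc=[29, 37, 26, 45, 21]
15: 0x4b (blk 9, set 1) → MISS  vc=[37, 26, 45, 21, 17]
16: 0x8c (blk 17, set 1) → VC-HIT  vc=[37, 26, 45, 21, 9]
17: 0x4c (blk 9, set 1) → VC-HIT  vc=[37, 26, 45, 21, 17]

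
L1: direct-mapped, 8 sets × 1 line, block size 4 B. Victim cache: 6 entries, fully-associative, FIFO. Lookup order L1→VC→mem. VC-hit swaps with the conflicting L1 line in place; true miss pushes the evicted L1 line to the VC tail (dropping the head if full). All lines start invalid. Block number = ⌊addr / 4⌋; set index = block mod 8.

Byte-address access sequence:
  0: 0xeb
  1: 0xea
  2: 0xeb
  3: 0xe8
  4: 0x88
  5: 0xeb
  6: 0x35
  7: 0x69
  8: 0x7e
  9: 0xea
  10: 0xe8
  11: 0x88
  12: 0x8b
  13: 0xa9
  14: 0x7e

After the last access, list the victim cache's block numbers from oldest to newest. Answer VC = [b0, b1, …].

0: 0xeb (blk 58, set 2) → MISS  vc=[]
1: 0xea (blk 58, set 2) → L1-HIT  vc=[]
2: 0xeb (blk 58, set 2) → L1-HIT  vc=[]
3: 0xe8 (blk 58, set 2) → L1-HIT  vc=[]
4: 0x88 (blk 34, set 2) → MISS  vc=[58]
5: 0xeb (blk 58, set 2) → VC-HIT  vc=[34]
6: 0x35 (blk 13, set 5) → MISS  vc=[34]
7: 0x69 (blk 26, set 2) → MISS  vc=[34, 58]
8: 0x7e (blk 31, set 7) → MISS  vc=[34, 58]
9: 0xea (blk 58, set 2) → VC-HIT  vc=[34, 26]
10: 0xe8 (blk 58, set 2) → L1-HIT  vc=[34, 26]
11: 0x88 (blk 34, set 2) → VC-HIT  vc=[58, 26]
12: 0x8b (blk 34, set 2) → L1-HIT  vc=[58, 26]
13: 0xa9 (blk 42, set 2) → MISS  vc=[58, 26, 34]
14: 0x7e (blk 31, set 7) → L1-HIT  vc=[58, 26, 34]

VC = [58, 26, 34]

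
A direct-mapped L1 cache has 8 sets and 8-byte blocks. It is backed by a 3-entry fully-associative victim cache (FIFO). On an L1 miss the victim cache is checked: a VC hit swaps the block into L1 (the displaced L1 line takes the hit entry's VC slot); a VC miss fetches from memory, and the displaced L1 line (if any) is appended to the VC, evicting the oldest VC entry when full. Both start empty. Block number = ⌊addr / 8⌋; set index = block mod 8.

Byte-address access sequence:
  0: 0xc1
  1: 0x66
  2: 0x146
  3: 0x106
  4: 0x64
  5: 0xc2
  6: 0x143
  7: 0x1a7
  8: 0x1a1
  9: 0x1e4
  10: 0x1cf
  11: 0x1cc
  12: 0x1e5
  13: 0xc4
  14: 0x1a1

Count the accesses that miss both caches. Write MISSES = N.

MISSES = 7

#0 0xc1→b24/s0 MISS; vc=[]
#1 0x66→b12/s4 MISS; vc=[]
#2 0x146→b40/s0 MISS; vc=[24]
#3 0x106→b32/s0 MISS; vc=[24,40]
#4 0x64→b12/s4 L1-HIT; vc=[24,40]
#5 0xc2→b24/s0 VC-HIT; vc=[32,40]
#6 0x143→b40/s0 VC-HIT; vc=[32,24]
#7 0x1a7→b52/s4 MISS; vc=[32,24,12]
#8 0x1a1→b52/s4 L1-HIT; vc=[32,24,12]
#9 0x1e4→b60/s4 MISS; vc=[24,12,52]
#10 0x1cf→b57/s1 MISS; vc=[24,12,52]
#11 0x1cc→b57/s1 L1-HIT; vc=[24,12,52]
#12 0x1e5→b60/s4 L1-HIT; vc=[24,12,52]
#13 0xc4→b24/s0 VC-HIT; vc=[40,12,52]
#14 0x1a1→b52/s4 VC-HIT; vc=[40,12,60]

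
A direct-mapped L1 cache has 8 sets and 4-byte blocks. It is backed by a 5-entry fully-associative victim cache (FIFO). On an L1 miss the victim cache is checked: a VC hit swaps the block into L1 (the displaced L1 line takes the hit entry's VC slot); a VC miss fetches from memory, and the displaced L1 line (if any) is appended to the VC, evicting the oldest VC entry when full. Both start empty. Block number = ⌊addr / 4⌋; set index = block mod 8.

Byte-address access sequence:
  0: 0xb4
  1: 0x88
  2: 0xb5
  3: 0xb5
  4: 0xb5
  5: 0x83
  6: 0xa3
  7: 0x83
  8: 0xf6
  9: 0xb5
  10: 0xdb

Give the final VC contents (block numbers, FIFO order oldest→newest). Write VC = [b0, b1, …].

  [0] addr=0xb4 blk=45 s=5: MISS | VC []
  [1] addr=0x88 blk=34 s=2: MISS | VC []
  [2] addr=0xb5 blk=45 s=5: L1-HIT | VC []
  [3] addr=0xb5 blk=45 s=5: L1-HIT | VC []
  [4] addr=0xb5 blk=45 s=5: L1-HIT | VC []
  [5] addr=0x83 blk=32 s=0: MISS | VC []
  [6] addr=0xa3 blk=40 s=0: MISS | VC [32]
  [7] addr=0x83 blk=32 s=0: VC-HIT | VC [40]
  [8] addr=0xf6 blk=61 s=5: MISS | VC [40, 45]
  [9] addr=0xb5 blk=45 s=5: VC-HIT | VC [40, 61]
  [10] addr=0xdb blk=54 s=6: MISS | VC [40, 61]

VC = [40, 61]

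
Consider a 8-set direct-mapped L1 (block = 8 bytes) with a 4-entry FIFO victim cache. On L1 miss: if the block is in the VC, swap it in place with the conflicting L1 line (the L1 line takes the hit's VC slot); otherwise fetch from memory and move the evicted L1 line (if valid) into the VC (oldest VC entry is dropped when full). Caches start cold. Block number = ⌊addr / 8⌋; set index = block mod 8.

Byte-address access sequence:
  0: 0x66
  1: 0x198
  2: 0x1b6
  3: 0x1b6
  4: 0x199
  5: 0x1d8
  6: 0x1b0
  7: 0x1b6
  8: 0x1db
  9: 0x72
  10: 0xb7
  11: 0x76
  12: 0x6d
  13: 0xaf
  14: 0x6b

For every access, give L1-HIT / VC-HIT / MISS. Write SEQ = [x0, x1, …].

  [0] addr=0x66 blk=12 s=4: MISS | VC []
  [1] addr=0x198 blk=51 s=3: MISS | VC []
  [2] addr=0x1b6 blk=54 s=6: MISS | VC []
  [3] addr=0x1b6 blk=54 s=6: L1-HIT | VC []
  [4] addr=0x199 blk=51 s=3: L1-HIT | VC []
  [5] addr=0x1d8 blk=59 s=3: MISS | VC [51]
  [6] addr=0x1b0 blk=54 s=6: L1-HIT | VC [51]
  [7] addr=0x1b6 blk=54 s=6: L1-HIT | VC [51]
  [8] addr=0x1db blk=59 s=3: L1-HIT | VC [51]
  [9] addr=0x72 blk=14 s=6: MISS | VC [51, 54]
  [10] addr=0xb7 blk=22 s=6: MISS | VC [51, 54, 14]
  [11] addr=0x76 blk=14 s=6: VC-HIT | VC [51, 54, 22]
  [12] addr=0x6d blk=13 s=5: MISS | VC [51, 54, 22]
  [13] addr=0xaf blk=21 s=5: MISS | VC [51, 54, 22, 13]
  [14] addr=0x6b blk=13 s=5: VC-HIT | VC [51, 54, 22, 21]

SEQ = [MISS, MISS, MISS, L1-HIT, L1-HIT, MISS, L1-HIT, L1-HIT, L1-HIT, MISS, MISS, VC-HIT, MISS, MISS, VC-HIT]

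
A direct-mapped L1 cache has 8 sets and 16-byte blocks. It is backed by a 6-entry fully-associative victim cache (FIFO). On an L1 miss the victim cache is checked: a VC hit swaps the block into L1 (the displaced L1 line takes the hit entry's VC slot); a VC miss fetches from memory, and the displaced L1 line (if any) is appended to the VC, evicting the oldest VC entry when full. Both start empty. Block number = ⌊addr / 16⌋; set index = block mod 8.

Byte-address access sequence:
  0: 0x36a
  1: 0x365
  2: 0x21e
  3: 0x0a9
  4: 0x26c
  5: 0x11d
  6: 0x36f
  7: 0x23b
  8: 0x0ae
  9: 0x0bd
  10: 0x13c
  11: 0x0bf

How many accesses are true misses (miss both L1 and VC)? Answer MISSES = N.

0: 0x36a (blk 54, set 6) → MISS  vc=[]
1: 0x365 (blk 54, set 6) → L1-HIT  vc=[]
2: 0x21e (blk 33, set 1) → MISS  vc=[]
3: 0xa9 (blk 10, set 2) → MISS  vc=[]
4: 0x26c (blk 38, set 6) → MISS  vc=[54]
5: 0x11d (blk 17, set 1) → MISS  vc=[54, 33]
6: 0x36f (blk 54, set 6) → VC-HIT  vc=[38, 33]
7: 0x23b (blk 35, set 3) → MISS  vc=[38, 33]
8: 0xae (blk 10, set 2) → L1-HIT  vc=[38, 33]
9: 0xbd (blk 11, set 3) → MISS  vc=[38, 33, 35]
10: 0x13c (blk 19, set 3) → MISS  vc=[38, 33, 35, 11]
11: 0xbf (blk 11, set 3) → VC-HIT  vc=[38, 33, 35, 19]

MISSES = 8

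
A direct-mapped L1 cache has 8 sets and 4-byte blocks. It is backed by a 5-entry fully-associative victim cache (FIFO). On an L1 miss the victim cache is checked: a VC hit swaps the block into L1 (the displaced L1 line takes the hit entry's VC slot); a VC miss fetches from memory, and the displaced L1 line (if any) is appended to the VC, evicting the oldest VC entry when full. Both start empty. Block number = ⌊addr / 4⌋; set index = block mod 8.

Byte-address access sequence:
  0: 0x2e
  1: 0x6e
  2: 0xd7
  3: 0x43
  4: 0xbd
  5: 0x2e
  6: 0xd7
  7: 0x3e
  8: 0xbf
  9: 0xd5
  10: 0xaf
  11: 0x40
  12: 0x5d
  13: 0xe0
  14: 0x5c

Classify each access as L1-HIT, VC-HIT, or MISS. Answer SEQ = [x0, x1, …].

  [0] addr=0x2e blk=11 s=3: MISS | VC []
  [1] addr=0x6e blk=27 s=3: MISS | VC [11]
  [2] addr=0xd7 blk=53 s=5: MISS | VC [11]
  [3] addr=0x43 blk=16 s=0: MISS | VC [11]
  [4] addr=0xbd blk=47 s=7: MISS | VC [11]
  [5] addr=0x2e blk=11 s=3: VC-HIT | VC [27]
  [6] addr=0xd7 blk=53 s=5: L1-HIT | VC [27]
  [7] addr=0x3e blk=15 s=7: MISS | VC [27, 47]
  [8] addr=0xbf blk=47 s=7: VC-HIT | VC [27, 15]
  [9] addr=0xd5 blk=53 s=5: L1-HIT | VC [27, 15]
  [10] addr=0xaf blk=43 s=3: MISS | VC [27, 15, 11]
  [11] addr=0x40 blk=16 s=0: L1-HIT | VC [27, 15, 11]
  [12] addr=0x5d blk=23 s=7: MISS | VC [27, 15, 11, 47]
  [13] addr=0xe0 blk=56 s=0: MISS | VC [27, 15, 11, 47, 16]
  [14] addr=0x5c blk=23 s=7: L1-HIT | VC [27, 15, 11, 47, 16]

SEQ = [MISS, MISS, MISS, MISS, MISS, VC-HIT, L1-HIT, MISS, VC-HIT, L1-HIT, MISS, L1-HIT, MISS, MISS, L1-HIT]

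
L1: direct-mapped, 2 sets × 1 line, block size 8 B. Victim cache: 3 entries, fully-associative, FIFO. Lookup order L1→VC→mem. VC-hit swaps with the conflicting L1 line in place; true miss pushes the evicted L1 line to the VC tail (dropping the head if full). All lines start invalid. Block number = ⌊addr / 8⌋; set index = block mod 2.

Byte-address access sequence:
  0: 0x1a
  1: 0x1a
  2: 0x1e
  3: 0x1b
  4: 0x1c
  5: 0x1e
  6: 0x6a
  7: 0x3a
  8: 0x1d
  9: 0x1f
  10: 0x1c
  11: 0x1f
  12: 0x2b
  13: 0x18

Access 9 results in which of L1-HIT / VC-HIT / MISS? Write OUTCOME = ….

0: 0x1a (blk 3, set 1) → MISS  vc=[]
1: 0x1a (blk 3, set 1) → L1-HIT  vc=[]
2: 0x1e (blk 3, set 1) → L1-HIT  vc=[]
3: 0x1b (blk 3, set 1) → L1-HIT  vc=[]
4: 0x1c (blk 3, set 1) → L1-HIT  vc=[]
5: 0x1e (blk 3, set 1) → L1-HIT  vc=[]
6: 0x6a (blk 13, set 1) → MISS  vc=[3]
7: 0x3a (blk 7, set 1) → MISS  vc=[3, 13]
8: 0x1d (blk 3, set 1) → VC-HIT  vc=[7, 13]
9: 0x1f (blk 3, set 1) → L1-HIT  vc=[7, 13]
10: 0x1c (blk 3, set 1) → L1-HIT  vc=[7, 13]
11: 0x1f (blk 3, set 1) → L1-HIT  vc=[7, 13]
12: 0x2b (blk 5, set 1) → MISS  vc=[7, 13, 3]
13: 0x18 (blk 3, set 1) → VC-HIT  vc=[7, 13, 5]

OUTCOME = L1-HIT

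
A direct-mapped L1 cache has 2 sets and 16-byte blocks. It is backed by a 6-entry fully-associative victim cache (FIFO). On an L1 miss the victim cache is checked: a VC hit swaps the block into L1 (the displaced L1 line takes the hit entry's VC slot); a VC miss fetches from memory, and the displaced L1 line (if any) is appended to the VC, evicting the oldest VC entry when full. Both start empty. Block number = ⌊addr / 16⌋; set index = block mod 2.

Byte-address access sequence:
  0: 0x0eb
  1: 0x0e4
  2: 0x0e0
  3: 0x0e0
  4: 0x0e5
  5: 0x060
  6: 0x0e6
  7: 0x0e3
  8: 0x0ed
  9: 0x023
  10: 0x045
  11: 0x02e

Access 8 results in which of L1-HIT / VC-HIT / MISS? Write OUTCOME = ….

OUTCOME = L1-HIT

0: 0xeb (blk 14, set 0) → MISS  vc=[]
1: 0xe4 (blk 14, set 0) → L1-HIT  vc=[]
2: 0xe0 (blk 14, set 0) → L1-HIT  vc=[]
3: 0xe0 (blk 14, set 0) → L1-HIT  vc=[]
4: 0xe5 (blk 14, set 0) → L1-HIT  vc=[]
5: 0x60 (blk 6, set 0) → MISS  vc=[14]
6: 0xe6 (blk 14, set 0) → VC-HIT  vc=[6]
7: 0xe3 (blk 14, set 0) → L1-HIT  vc=[6]
8: 0xed (blk 14, set 0) → L1-HIT  vc=[6]
9: 0x23 (blk 2, set 0) → MISS  vc=[6, 14]
10: 0x45 (blk 4, set 0) → MISS  vc=[6, 14, 2]
11: 0x2e (blk 2, set 0) → VC-HIT  vc=[6, 14, 4]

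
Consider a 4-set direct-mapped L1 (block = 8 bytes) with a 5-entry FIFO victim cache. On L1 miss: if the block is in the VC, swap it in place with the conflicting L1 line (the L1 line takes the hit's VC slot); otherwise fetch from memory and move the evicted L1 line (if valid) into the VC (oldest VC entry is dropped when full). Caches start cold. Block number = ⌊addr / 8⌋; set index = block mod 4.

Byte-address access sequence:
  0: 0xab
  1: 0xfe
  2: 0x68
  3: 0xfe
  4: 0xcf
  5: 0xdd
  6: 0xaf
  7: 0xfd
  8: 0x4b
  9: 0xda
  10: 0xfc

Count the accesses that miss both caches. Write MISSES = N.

#0 0xab→b21/s1 MISS; vc=[]
#1 0xfe→b31/s3 MISS; vc=[]
#2 0x68→b13/s1 MISS; vc=[21]
#3 0xfe→b31/s3 L1-HIT; vc=[21]
#4 0xcf→b25/s1 MISS; vc=[21,13]
#5 0xdd→b27/s3 MISS; vc=[21,13,31]
#6 0xaf→b21/s1 VC-HIT; vc=[25,13,31]
#7 0xfd→b31/s3 VC-HIT; vc=[25,13,27]
#8 0x4b→b9/s1 MISS; vc=[25,13,27,21]
#9 0xda→b27/s3 VC-HIT; vc=[25,13,31,21]
#10 0xfc→b31/s3 VC-HIT; vc=[25,13,27,21]

MISSES = 6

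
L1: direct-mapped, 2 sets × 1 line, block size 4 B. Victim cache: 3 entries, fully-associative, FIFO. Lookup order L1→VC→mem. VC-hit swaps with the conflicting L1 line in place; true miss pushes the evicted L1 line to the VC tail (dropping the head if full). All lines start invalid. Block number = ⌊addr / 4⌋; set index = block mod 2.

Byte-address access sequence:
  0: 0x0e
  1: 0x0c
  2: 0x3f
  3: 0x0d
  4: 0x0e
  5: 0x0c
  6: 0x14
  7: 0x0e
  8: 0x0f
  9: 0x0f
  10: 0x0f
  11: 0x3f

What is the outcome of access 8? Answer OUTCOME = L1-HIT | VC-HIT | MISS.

OUTCOME = L1-HIT

0: 0xe (blk 3, set 1) → MISS  vc=[]
1: 0xc (blk 3, set 1) → L1-HIT  vc=[]
2: 0x3f (blk 15, set 1) → MISS  vc=[3]
3: 0xd (blk 3, set 1) → VC-HIT  vc=[15]
4: 0xe (blk 3, set 1) → L1-HIT  vc=[15]
5: 0xc (blk 3, set 1) → L1-HIT  vc=[15]
6: 0x14 (blk 5, set 1) → MISS  vc=[15, 3]
7: 0xe (blk 3, set 1) → VC-HIT  vc=[15, 5]
8: 0xf (blk 3, set 1) → L1-HIT  vc=[15, 5]
9: 0xf (blk 3, set 1) → L1-HIT  vc=[15, 5]
10: 0xf (blk 3, set 1) → L1-HIT  vc=[15, 5]
11: 0x3f (blk 15, set 1) → VC-HIT  vc=[3, 5]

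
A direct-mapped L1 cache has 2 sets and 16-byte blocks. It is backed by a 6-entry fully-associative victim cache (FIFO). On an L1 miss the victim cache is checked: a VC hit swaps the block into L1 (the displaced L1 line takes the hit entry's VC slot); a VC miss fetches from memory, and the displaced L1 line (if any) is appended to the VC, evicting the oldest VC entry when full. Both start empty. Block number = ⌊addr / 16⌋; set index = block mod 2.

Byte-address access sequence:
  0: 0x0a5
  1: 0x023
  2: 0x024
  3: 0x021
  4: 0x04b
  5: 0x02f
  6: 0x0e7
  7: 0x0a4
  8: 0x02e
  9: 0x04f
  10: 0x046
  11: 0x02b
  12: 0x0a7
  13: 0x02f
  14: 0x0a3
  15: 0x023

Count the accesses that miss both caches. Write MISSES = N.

MISSES = 4

0: 0xa5 (blk 10, set 0) → MISS  vc=[]
1: 0x23 (blk 2, set 0) → MISS  vc=[10]
2: 0x24 (blk 2, set 0) → L1-HIT  vc=[10]
3: 0x21 (blk 2, set 0) → L1-HIT  vc=[10]
4: 0x4b (blk 4, set 0) → MISS  vc=[10, 2]
5: 0x2f (blk 2, set 0) → VC-HIT  vc=[10, 4]
6: 0xe7 (blk 14, set 0) → MISS  vc=[10, 4, 2]
7: 0xa4 (blk 10, set 0) → VC-HIT  vc=[14, 4, 2]
8: 0x2e (blk 2, set 0) → VC-HIT  vc=[14, 4, 10]
9: 0x4f (blk 4, set 0) → VC-HIT  vc=[14, 2, 10]
10: 0x46 (blk 4, set 0) → L1-HIT  vc=[14, 2, 10]
11: 0x2b (blk 2, set 0) → VC-HIT  vc=[14, 4, 10]
12: 0xa7 (blk 10, set 0) → VC-HIT  vc=[14, 4, 2]
13: 0x2f (blk 2, set 0) → VC-HIT  vc=[14, 4, 10]
14: 0xa3 (blk 10, set 0) → VC-HIT  vc=[14, 4, 2]
15: 0x23 (blk 2, set 0) → VC-HIT  vc=[14, 4, 10]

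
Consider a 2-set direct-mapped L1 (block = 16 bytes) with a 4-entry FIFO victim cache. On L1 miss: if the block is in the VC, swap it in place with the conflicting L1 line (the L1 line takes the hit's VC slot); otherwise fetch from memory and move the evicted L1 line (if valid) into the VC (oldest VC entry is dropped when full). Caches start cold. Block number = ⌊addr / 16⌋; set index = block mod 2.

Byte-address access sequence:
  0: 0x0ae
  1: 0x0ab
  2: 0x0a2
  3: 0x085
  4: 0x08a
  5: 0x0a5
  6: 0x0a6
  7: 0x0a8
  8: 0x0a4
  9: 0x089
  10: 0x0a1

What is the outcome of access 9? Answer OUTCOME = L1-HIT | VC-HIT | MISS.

OUTCOME = VC-HIT

  [0] addr=0xae blk=10 s=0: MISS | VC []
  [1] addr=0xab blk=10 s=0: L1-HIT | VC []
  [2] addr=0xa2 blk=10 s=0: L1-HIT | VC []
  [3] addr=0x85 blk=8 s=0: MISS | VC [10]
  [4] addr=0x8a blk=8 s=0: L1-HIT | VC [10]
  [5] addr=0xa5 blk=10 s=0: VC-HIT | VC [8]
  [6] addr=0xa6 blk=10 s=0: L1-HIT | VC [8]
  [7] addr=0xa8 blk=10 s=0: L1-HIT | VC [8]
  [8] addr=0xa4 blk=10 s=0: L1-HIT | VC [8]
  [9] addr=0x89 blk=8 s=0: VC-HIT | VC [10]
  [10] addr=0xa1 blk=10 s=0: VC-HIT | VC [8]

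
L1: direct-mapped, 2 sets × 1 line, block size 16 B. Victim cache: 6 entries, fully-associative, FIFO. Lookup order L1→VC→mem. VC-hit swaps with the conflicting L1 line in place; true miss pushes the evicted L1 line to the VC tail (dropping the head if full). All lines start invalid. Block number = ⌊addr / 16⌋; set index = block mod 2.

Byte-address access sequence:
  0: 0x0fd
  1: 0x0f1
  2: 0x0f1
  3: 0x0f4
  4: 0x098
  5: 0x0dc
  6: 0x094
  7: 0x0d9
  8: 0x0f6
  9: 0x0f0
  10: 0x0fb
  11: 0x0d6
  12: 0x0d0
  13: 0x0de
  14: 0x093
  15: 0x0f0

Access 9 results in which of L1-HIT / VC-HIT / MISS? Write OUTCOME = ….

#0 0xfd→b15/s1 MISS; vc=[]
#1 0xf1→b15/s1 L1-HIT; vc=[]
#2 0xf1→b15/s1 L1-HIT; vc=[]
#3 0xf4→b15/s1 L1-HIT; vc=[]
#4 0x98→b9/s1 MISS; vc=[15]
#5 0xdc→b13/s1 MISS; vc=[15,9]
#6 0x94→b9/s1 VC-HIT; vc=[15,13]
#7 0xd9→b13/s1 VC-HIT; vc=[15,9]
#8 0xf6→b15/s1 VC-HIT; vc=[13,9]
#9 0xf0→b15/s1 L1-HIT; vc=[13,9]
#10 0xfb→b15/s1 L1-HIT; vc=[13,9]
#11 0xd6→b13/s1 VC-HIT; vc=[15,9]
#12 0xd0→b13/s1 L1-HIT; vc=[15,9]
#13 0xde→b13/s1 L1-HIT; vc=[15,9]
#14 0x93→b9/s1 VC-HIT; vc=[15,13]
#15 0xf0→b15/s1 VC-HIT; vc=[9,13]

OUTCOME = L1-HIT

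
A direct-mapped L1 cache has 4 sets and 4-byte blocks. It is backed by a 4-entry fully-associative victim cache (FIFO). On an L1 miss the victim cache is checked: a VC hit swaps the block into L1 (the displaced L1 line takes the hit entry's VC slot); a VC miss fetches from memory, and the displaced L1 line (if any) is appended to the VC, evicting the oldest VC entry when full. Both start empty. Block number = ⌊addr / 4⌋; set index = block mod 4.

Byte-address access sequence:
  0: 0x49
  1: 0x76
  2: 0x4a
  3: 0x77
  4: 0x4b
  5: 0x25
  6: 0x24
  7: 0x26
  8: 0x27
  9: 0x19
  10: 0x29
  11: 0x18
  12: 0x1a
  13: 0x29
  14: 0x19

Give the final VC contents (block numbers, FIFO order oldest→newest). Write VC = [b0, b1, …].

VC = [29, 18, 10]

#0 0x49→b18/s2 MISS; vc=[]
#1 0x76→b29/s1 MISS; vc=[]
#2 0x4a→b18/s2 L1-HIT; vc=[]
#3 0x77→b29/s1 L1-HIT; vc=[]
#4 0x4b→b18/s2 L1-HIT; vc=[]
#5 0x25→b9/s1 MISS; vc=[29]
#6 0x24→b9/s1 L1-HIT; vc=[29]
#7 0x26→b9/s1 L1-HIT; vc=[29]
#8 0x27→b9/s1 L1-HIT; vc=[29]
#9 0x19→b6/s2 MISS; vc=[29,18]
#10 0x29→b10/s2 MISS; vc=[29,18,6]
#11 0x18→b6/s2 VC-HIT; vc=[29,18,10]
#12 0x1a→b6/s2 L1-HIT; vc=[29,18,10]
#13 0x29→b10/s2 VC-HIT; vc=[29,18,6]
#14 0x19→b6/s2 VC-HIT; vc=[29,18,10]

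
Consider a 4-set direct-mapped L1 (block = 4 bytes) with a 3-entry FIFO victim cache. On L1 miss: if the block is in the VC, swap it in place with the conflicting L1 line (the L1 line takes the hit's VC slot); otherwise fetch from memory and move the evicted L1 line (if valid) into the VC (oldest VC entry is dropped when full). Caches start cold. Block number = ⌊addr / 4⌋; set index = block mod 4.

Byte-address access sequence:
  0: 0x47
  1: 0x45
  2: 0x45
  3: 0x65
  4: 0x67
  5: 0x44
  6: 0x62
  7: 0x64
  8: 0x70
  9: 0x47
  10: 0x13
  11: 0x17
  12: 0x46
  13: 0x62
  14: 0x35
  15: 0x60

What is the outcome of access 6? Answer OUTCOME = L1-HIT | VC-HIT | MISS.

0: 0x47 (blk 17, set 1) → MISS  vc=[]
1: 0x45 (blk 17, set 1) → L1-HIT  vc=[]
2: 0x45 (blk 17, set 1) → L1-HIT  vc=[]
3: 0x65 (blk 25, set 1) → MISS  vc=[17]
4: 0x67 (blk 25, set 1) → L1-HIT  vc=[17]
5: 0x44 (blk 17, set 1) → VC-HIT  vc=[25]
6: 0x62 (blk 24, set 0) → MISS  vc=[25]
7: 0x64 (blk 25, set 1) → VC-HIT  vc=[17]
8: 0x70 (blk 28, set 0) → MISS  vc=[17, 24]
9: 0x47 (blk 17, set 1) → VC-HIT  vc=[25, 24]
10: 0x13 (blk 4, set 0) → MISS  vc=[25, 24, 28]
11: 0x17 (blk 5, set 1) → MISS  vc=[24, 28, 17]
12: 0x46 (blk 17, set 1) → VC-HIT  vc=[24, 28, 5]
13: 0x62 (blk 24, set 0) → VC-HIT  vc=[4, 28, 5]
14: 0x35 (blk 13, set 1) → MISS  vc=[28, 5, 17]
15: 0x60 (blk 24, set 0) → L1-HIT  vc=[28, 5, 17]

OUTCOME = MISS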